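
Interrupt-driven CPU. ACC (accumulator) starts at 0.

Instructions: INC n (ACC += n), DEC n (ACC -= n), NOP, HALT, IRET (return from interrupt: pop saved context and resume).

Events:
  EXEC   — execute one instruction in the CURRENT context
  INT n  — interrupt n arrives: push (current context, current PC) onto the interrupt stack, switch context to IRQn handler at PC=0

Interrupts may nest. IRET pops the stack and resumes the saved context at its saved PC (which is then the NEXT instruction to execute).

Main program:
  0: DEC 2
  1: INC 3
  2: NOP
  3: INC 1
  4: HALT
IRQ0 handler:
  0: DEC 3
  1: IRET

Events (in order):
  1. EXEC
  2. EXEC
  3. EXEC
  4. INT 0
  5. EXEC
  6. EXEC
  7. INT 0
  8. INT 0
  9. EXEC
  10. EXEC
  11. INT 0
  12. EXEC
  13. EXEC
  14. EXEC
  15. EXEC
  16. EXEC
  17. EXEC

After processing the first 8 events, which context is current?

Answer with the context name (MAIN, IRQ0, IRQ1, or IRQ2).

Answer: IRQ0

Derivation:
Event 1 (EXEC): [MAIN] PC=0: DEC 2 -> ACC=-2
Event 2 (EXEC): [MAIN] PC=1: INC 3 -> ACC=1
Event 3 (EXEC): [MAIN] PC=2: NOP
Event 4 (INT 0): INT 0 arrives: push (MAIN, PC=3), enter IRQ0 at PC=0 (depth now 1)
Event 5 (EXEC): [IRQ0] PC=0: DEC 3 -> ACC=-2
Event 6 (EXEC): [IRQ0] PC=1: IRET -> resume MAIN at PC=3 (depth now 0)
Event 7 (INT 0): INT 0 arrives: push (MAIN, PC=3), enter IRQ0 at PC=0 (depth now 1)
Event 8 (INT 0): INT 0 arrives: push (IRQ0, PC=0), enter IRQ0 at PC=0 (depth now 2)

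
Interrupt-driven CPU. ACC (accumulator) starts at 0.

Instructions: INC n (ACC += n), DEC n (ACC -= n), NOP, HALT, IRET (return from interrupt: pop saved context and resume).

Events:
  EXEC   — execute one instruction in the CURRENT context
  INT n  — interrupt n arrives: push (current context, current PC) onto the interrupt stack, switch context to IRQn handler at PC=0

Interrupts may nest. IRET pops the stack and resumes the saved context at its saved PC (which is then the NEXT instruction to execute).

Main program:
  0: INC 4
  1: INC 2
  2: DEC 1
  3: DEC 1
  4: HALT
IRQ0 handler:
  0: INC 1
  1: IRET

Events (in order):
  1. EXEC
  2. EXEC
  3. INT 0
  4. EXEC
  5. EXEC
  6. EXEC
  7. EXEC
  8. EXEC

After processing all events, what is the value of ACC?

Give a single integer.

Answer: 5

Derivation:
Event 1 (EXEC): [MAIN] PC=0: INC 4 -> ACC=4
Event 2 (EXEC): [MAIN] PC=1: INC 2 -> ACC=6
Event 3 (INT 0): INT 0 arrives: push (MAIN, PC=2), enter IRQ0 at PC=0 (depth now 1)
Event 4 (EXEC): [IRQ0] PC=0: INC 1 -> ACC=7
Event 5 (EXEC): [IRQ0] PC=1: IRET -> resume MAIN at PC=2 (depth now 0)
Event 6 (EXEC): [MAIN] PC=2: DEC 1 -> ACC=6
Event 7 (EXEC): [MAIN] PC=3: DEC 1 -> ACC=5
Event 8 (EXEC): [MAIN] PC=4: HALT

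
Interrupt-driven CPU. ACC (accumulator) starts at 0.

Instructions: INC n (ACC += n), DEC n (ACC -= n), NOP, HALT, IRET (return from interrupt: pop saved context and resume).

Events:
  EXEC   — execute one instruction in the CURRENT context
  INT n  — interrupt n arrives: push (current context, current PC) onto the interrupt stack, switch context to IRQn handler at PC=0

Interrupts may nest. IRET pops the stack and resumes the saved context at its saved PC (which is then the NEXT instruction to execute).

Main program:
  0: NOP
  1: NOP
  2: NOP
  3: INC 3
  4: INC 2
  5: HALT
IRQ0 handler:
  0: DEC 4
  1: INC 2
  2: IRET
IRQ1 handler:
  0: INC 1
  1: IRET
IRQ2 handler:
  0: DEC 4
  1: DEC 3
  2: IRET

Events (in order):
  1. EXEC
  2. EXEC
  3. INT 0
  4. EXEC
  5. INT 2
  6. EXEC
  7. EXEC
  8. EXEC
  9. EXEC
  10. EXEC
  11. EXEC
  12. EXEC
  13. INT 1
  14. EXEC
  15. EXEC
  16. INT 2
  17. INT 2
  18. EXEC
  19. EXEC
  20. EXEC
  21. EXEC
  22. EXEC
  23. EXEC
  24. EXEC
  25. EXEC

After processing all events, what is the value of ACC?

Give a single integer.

Answer: -17

Derivation:
Event 1 (EXEC): [MAIN] PC=0: NOP
Event 2 (EXEC): [MAIN] PC=1: NOP
Event 3 (INT 0): INT 0 arrives: push (MAIN, PC=2), enter IRQ0 at PC=0 (depth now 1)
Event 4 (EXEC): [IRQ0] PC=0: DEC 4 -> ACC=-4
Event 5 (INT 2): INT 2 arrives: push (IRQ0, PC=1), enter IRQ2 at PC=0 (depth now 2)
Event 6 (EXEC): [IRQ2] PC=0: DEC 4 -> ACC=-8
Event 7 (EXEC): [IRQ2] PC=1: DEC 3 -> ACC=-11
Event 8 (EXEC): [IRQ2] PC=2: IRET -> resume IRQ0 at PC=1 (depth now 1)
Event 9 (EXEC): [IRQ0] PC=1: INC 2 -> ACC=-9
Event 10 (EXEC): [IRQ0] PC=2: IRET -> resume MAIN at PC=2 (depth now 0)
Event 11 (EXEC): [MAIN] PC=2: NOP
Event 12 (EXEC): [MAIN] PC=3: INC 3 -> ACC=-6
Event 13 (INT 1): INT 1 arrives: push (MAIN, PC=4), enter IRQ1 at PC=0 (depth now 1)
Event 14 (EXEC): [IRQ1] PC=0: INC 1 -> ACC=-5
Event 15 (EXEC): [IRQ1] PC=1: IRET -> resume MAIN at PC=4 (depth now 0)
Event 16 (INT 2): INT 2 arrives: push (MAIN, PC=4), enter IRQ2 at PC=0 (depth now 1)
Event 17 (INT 2): INT 2 arrives: push (IRQ2, PC=0), enter IRQ2 at PC=0 (depth now 2)
Event 18 (EXEC): [IRQ2] PC=0: DEC 4 -> ACC=-9
Event 19 (EXEC): [IRQ2] PC=1: DEC 3 -> ACC=-12
Event 20 (EXEC): [IRQ2] PC=2: IRET -> resume IRQ2 at PC=0 (depth now 1)
Event 21 (EXEC): [IRQ2] PC=0: DEC 4 -> ACC=-16
Event 22 (EXEC): [IRQ2] PC=1: DEC 3 -> ACC=-19
Event 23 (EXEC): [IRQ2] PC=2: IRET -> resume MAIN at PC=4 (depth now 0)
Event 24 (EXEC): [MAIN] PC=4: INC 2 -> ACC=-17
Event 25 (EXEC): [MAIN] PC=5: HALT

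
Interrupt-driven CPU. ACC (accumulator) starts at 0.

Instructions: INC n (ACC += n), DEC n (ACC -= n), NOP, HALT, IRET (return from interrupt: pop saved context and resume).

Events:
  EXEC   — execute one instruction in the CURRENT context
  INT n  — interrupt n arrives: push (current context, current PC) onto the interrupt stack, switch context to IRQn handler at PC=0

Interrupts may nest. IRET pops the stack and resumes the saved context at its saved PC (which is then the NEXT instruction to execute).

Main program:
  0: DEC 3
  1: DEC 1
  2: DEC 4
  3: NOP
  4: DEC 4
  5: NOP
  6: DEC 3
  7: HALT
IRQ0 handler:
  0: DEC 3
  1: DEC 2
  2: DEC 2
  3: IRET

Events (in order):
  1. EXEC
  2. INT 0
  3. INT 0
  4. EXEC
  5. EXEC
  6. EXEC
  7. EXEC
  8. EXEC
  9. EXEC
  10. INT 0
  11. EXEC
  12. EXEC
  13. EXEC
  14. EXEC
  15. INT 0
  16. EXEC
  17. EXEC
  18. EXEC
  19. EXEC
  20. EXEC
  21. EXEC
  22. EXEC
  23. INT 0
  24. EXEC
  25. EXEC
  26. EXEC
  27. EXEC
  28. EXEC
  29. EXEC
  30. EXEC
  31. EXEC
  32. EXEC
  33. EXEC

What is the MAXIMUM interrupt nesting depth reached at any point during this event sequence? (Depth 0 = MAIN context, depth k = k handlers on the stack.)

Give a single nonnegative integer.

Answer: 2

Derivation:
Event 1 (EXEC): [MAIN] PC=0: DEC 3 -> ACC=-3 [depth=0]
Event 2 (INT 0): INT 0 arrives: push (MAIN, PC=1), enter IRQ0 at PC=0 (depth now 1) [depth=1]
Event 3 (INT 0): INT 0 arrives: push (IRQ0, PC=0), enter IRQ0 at PC=0 (depth now 2) [depth=2]
Event 4 (EXEC): [IRQ0] PC=0: DEC 3 -> ACC=-6 [depth=2]
Event 5 (EXEC): [IRQ0] PC=1: DEC 2 -> ACC=-8 [depth=2]
Event 6 (EXEC): [IRQ0] PC=2: DEC 2 -> ACC=-10 [depth=2]
Event 7 (EXEC): [IRQ0] PC=3: IRET -> resume IRQ0 at PC=0 (depth now 1) [depth=1]
Event 8 (EXEC): [IRQ0] PC=0: DEC 3 -> ACC=-13 [depth=1]
Event 9 (EXEC): [IRQ0] PC=1: DEC 2 -> ACC=-15 [depth=1]
Event 10 (INT 0): INT 0 arrives: push (IRQ0, PC=2), enter IRQ0 at PC=0 (depth now 2) [depth=2]
Event 11 (EXEC): [IRQ0] PC=0: DEC 3 -> ACC=-18 [depth=2]
Event 12 (EXEC): [IRQ0] PC=1: DEC 2 -> ACC=-20 [depth=2]
Event 13 (EXEC): [IRQ0] PC=2: DEC 2 -> ACC=-22 [depth=2]
Event 14 (EXEC): [IRQ0] PC=3: IRET -> resume IRQ0 at PC=2 (depth now 1) [depth=1]
Event 15 (INT 0): INT 0 arrives: push (IRQ0, PC=2), enter IRQ0 at PC=0 (depth now 2) [depth=2]
Event 16 (EXEC): [IRQ0] PC=0: DEC 3 -> ACC=-25 [depth=2]
Event 17 (EXEC): [IRQ0] PC=1: DEC 2 -> ACC=-27 [depth=2]
Event 18 (EXEC): [IRQ0] PC=2: DEC 2 -> ACC=-29 [depth=2]
Event 19 (EXEC): [IRQ0] PC=3: IRET -> resume IRQ0 at PC=2 (depth now 1) [depth=1]
Event 20 (EXEC): [IRQ0] PC=2: DEC 2 -> ACC=-31 [depth=1]
Event 21 (EXEC): [IRQ0] PC=3: IRET -> resume MAIN at PC=1 (depth now 0) [depth=0]
Event 22 (EXEC): [MAIN] PC=1: DEC 1 -> ACC=-32 [depth=0]
Event 23 (INT 0): INT 0 arrives: push (MAIN, PC=2), enter IRQ0 at PC=0 (depth now 1) [depth=1]
Event 24 (EXEC): [IRQ0] PC=0: DEC 3 -> ACC=-35 [depth=1]
Event 25 (EXEC): [IRQ0] PC=1: DEC 2 -> ACC=-37 [depth=1]
Event 26 (EXEC): [IRQ0] PC=2: DEC 2 -> ACC=-39 [depth=1]
Event 27 (EXEC): [IRQ0] PC=3: IRET -> resume MAIN at PC=2 (depth now 0) [depth=0]
Event 28 (EXEC): [MAIN] PC=2: DEC 4 -> ACC=-43 [depth=0]
Event 29 (EXEC): [MAIN] PC=3: NOP [depth=0]
Event 30 (EXEC): [MAIN] PC=4: DEC 4 -> ACC=-47 [depth=0]
Event 31 (EXEC): [MAIN] PC=5: NOP [depth=0]
Event 32 (EXEC): [MAIN] PC=6: DEC 3 -> ACC=-50 [depth=0]
Event 33 (EXEC): [MAIN] PC=7: HALT [depth=0]
Max depth observed: 2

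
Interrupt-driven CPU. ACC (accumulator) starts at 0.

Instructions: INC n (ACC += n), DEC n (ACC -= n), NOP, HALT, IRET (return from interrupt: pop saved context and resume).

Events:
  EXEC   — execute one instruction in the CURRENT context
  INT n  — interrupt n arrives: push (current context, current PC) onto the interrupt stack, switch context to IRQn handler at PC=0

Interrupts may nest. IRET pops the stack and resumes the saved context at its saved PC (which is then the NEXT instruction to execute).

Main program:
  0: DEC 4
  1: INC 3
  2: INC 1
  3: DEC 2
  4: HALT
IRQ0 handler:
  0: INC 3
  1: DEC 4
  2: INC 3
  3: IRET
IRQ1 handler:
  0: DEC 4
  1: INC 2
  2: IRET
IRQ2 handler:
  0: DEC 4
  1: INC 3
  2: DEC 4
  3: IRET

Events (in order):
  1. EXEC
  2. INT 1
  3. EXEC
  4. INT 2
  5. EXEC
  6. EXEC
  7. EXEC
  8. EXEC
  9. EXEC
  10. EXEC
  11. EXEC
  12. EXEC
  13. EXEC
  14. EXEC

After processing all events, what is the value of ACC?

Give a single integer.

Event 1 (EXEC): [MAIN] PC=0: DEC 4 -> ACC=-4
Event 2 (INT 1): INT 1 arrives: push (MAIN, PC=1), enter IRQ1 at PC=0 (depth now 1)
Event 3 (EXEC): [IRQ1] PC=0: DEC 4 -> ACC=-8
Event 4 (INT 2): INT 2 arrives: push (IRQ1, PC=1), enter IRQ2 at PC=0 (depth now 2)
Event 5 (EXEC): [IRQ2] PC=0: DEC 4 -> ACC=-12
Event 6 (EXEC): [IRQ2] PC=1: INC 3 -> ACC=-9
Event 7 (EXEC): [IRQ2] PC=2: DEC 4 -> ACC=-13
Event 8 (EXEC): [IRQ2] PC=3: IRET -> resume IRQ1 at PC=1 (depth now 1)
Event 9 (EXEC): [IRQ1] PC=1: INC 2 -> ACC=-11
Event 10 (EXEC): [IRQ1] PC=2: IRET -> resume MAIN at PC=1 (depth now 0)
Event 11 (EXEC): [MAIN] PC=1: INC 3 -> ACC=-8
Event 12 (EXEC): [MAIN] PC=2: INC 1 -> ACC=-7
Event 13 (EXEC): [MAIN] PC=3: DEC 2 -> ACC=-9
Event 14 (EXEC): [MAIN] PC=4: HALT

Answer: -9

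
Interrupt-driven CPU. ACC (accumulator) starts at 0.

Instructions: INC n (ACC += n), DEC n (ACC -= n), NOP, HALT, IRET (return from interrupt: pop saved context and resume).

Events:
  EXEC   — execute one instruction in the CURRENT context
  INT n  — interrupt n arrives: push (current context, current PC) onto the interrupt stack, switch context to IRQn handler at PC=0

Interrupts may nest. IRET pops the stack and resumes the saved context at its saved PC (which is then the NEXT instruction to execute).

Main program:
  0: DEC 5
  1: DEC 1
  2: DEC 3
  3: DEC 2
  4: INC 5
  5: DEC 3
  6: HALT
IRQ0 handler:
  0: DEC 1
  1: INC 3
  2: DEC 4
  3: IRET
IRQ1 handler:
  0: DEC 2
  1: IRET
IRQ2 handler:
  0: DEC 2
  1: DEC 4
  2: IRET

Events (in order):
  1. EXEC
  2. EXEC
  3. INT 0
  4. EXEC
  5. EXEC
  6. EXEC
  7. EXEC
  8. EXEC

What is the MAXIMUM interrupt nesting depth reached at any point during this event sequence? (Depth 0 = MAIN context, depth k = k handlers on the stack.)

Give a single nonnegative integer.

Event 1 (EXEC): [MAIN] PC=0: DEC 5 -> ACC=-5 [depth=0]
Event 2 (EXEC): [MAIN] PC=1: DEC 1 -> ACC=-6 [depth=0]
Event 3 (INT 0): INT 0 arrives: push (MAIN, PC=2), enter IRQ0 at PC=0 (depth now 1) [depth=1]
Event 4 (EXEC): [IRQ0] PC=0: DEC 1 -> ACC=-7 [depth=1]
Event 5 (EXEC): [IRQ0] PC=1: INC 3 -> ACC=-4 [depth=1]
Event 6 (EXEC): [IRQ0] PC=2: DEC 4 -> ACC=-8 [depth=1]
Event 7 (EXEC): [IRQ0] PC=3: IRET -> resume MAIN at PC=2 (depth now 0) [depth=0]
Event 8 (EXEC): [MAIN] PC=2: DEC 3 -> ACC=-11 [depth=0]
Max depth observed: 1

Answer: 1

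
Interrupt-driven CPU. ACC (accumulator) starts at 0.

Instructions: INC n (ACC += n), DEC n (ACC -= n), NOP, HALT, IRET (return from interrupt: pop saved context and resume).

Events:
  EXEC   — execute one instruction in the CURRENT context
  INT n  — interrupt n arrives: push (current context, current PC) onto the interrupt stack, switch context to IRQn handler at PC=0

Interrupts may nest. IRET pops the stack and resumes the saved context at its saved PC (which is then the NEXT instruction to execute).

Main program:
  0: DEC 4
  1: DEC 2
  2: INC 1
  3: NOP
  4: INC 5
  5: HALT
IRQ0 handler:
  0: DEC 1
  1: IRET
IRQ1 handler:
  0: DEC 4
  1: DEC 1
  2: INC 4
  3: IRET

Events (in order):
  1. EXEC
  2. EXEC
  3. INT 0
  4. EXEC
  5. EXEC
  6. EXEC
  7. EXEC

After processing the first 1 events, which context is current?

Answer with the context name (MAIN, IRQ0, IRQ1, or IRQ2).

Answer: MAIN

Derivation:
Event 1 (EXEC): [MAIN] PC=0: DEC 4 -> ACC=-4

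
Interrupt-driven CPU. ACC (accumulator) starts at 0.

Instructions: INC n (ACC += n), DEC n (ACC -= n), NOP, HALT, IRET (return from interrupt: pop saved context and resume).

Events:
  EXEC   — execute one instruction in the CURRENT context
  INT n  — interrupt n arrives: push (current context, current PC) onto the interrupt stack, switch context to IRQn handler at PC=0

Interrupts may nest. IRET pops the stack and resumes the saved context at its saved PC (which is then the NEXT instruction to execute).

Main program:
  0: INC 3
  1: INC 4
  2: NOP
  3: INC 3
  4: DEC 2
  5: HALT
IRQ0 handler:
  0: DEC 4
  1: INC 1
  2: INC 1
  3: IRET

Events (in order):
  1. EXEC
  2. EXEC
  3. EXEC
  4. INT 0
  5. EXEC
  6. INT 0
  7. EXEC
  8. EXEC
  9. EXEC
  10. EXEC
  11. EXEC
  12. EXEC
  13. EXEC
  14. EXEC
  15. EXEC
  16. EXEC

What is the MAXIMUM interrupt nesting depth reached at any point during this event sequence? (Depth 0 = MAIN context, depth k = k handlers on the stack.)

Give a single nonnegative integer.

Answer: 2

Derivation:
Event 1 (EXEC): [MAIN] PC=0: INC 3 -> ACC=3 [depth=0]
Event 2 (EXEC): [MAIN] PC=1: INC 4 -> ACC=7 [depth=0]
Event 3 (EXEC): [MAIN] PC=2: NOP [depth=0]
Event 4 (INT 0): INT 0 arrives: push (MAIN, PC=3), enter IRQ0 at PC=0 (depth now 1) [depth=1]
Event 5 (EXEC): [IRQ0] PC=0: DEC 4 -> ACC=3 [depth=1]
Event 6 (INT 0): INT 0 arrives: push (IRQ0, PC=1), enter IRQ0 at PC=0 (depth now 2) [depth=2]
Event 7 (EXEC): [IRQ0] PC=0: DEC 4 -> ACC=-1 [depth=2]
Event 8 (EXEC): [IRQ0] PC=1: INC 1 -> ACC=0 [depth=2]
Event 9 (EXEC): [IRQ0] PC=2: INC 1 -> ACC=1 [depth=2]
Event 10 (EXEC): [IRQ0] PC=3: IRET -> resume IRQ0 at PC=1 (depth now 1) [depth=1]
Event 11 (EXEC): [IRQ0] PC=1: INC 1 -> ACC=2 [depth=1]
Event 12 (EXEC): [IRQ0] PC=2: INC 1 -> ACC=3 [depth=1]
Event 13 (EXEC): [IRQ0] PC=3: IRET -> resume MAIN at PC=3 (depth now 0) [depth=0]
Event 14 (EXEC): [MAIN] PC=3: INC 3 -> ACC=6 [depth=0]
Event 15 (EXEC): [MAIN] PC=4: DEC 2 -> ACC=4 [depth=0]
Event 16 (EXEC): [MAIN] PC=5: HALT [depth=0]
Max depth observed: 2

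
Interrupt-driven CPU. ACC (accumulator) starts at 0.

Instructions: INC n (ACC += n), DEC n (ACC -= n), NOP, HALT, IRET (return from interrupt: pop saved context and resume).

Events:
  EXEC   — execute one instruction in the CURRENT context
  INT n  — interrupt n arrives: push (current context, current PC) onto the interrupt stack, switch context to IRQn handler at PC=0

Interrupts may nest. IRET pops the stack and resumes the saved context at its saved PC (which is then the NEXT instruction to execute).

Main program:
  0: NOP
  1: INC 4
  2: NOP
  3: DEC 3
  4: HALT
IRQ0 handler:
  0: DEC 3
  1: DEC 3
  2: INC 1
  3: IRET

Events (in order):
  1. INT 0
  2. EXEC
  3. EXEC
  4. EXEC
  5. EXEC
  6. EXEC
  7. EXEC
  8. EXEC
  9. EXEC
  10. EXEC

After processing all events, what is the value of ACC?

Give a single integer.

Answer: -4

Derivation:
Event 1 (INT 0): INT 0 arrives: push (MAIN, PC=0), enter IRQ0 at PC=0 (depth now 1)
Event 2 (EXEC): [IRQ0] PC=0: DEC 3 -> ACC=-3
Event 3 (EXEC): [IRQ0] PC=1: DEC 3 -> ACC=-6
Event 4 (EXEC): [IRQ0] PC=2: INC 1 -> ACC=-5
Event 5 (EXEC): [IRQ0] PC=3: IRET -> resume MAIN at PC=0 (depth now 0)
Event 6 (EXEC): [MAIN] PC=0: NOP
Event 7 (EXEC): [MAIN] PC=1: INC 4 -> ACC=-1
Event 8 (EXEC): [MAIN] PC=2: NOP
Event 9 (EXEC): [MAIN] PC=3: DEC 3 -> ACC=-4
Event 10 (EXEC): [MAIN] PC=4: HALT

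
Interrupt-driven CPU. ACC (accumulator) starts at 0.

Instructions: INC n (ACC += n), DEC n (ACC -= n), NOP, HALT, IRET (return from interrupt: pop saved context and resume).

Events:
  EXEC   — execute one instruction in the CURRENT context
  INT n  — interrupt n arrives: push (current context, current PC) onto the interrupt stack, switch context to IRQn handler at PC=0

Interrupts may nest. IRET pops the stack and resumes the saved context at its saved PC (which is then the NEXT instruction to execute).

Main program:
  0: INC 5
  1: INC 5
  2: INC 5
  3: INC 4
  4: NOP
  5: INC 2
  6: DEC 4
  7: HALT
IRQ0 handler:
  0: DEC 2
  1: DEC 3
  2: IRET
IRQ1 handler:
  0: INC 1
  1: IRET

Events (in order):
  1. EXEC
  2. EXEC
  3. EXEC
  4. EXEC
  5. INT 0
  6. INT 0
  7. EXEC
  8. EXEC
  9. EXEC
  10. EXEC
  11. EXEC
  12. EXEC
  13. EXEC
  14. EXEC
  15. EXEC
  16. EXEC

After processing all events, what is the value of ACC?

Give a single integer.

Event 1 (EXEC): [MAIN] PC=0: INC 5 -> ACC=5
Event 2 (EXEC): [MAIN] PC=1: INC 5 -> ACC=10
Event 3 (EXEC): [MAIN] PC=2: INC 5 -> ACC=15
Event 4 (EXEC): [MAIN] PC=3: INC 4 -> ACC=19
Event 5 (INT 0): INT 0 arrives: push (MAIN, PC=4), enter IRQ0 at PC=0 (depth now 1)
Event 6 (INT 0): INT 0 arrives: push (IRQ0, PC=0), enter IRQ0 at PC=0 (depth now 2)
Event 7 (EXEC): [IRQ0] PC=0: DEC 2 -> ACC=17
Event 8 (EXEC): [IRQ0] PC=1: DEC 3 -> ACC=14
Event 9 (EXEC): [IRQ0] PC=2: IRET -> resume IRQ0 at PC=0 (depth now 1)
Event 10 (EXEC): [IRQ0] PC=0: DEC 2 -> ACC=12
Event 11 (EXEC): [IRQ0] PC=1: DEC 3 -> ACC=9
Event 12 (EXEC): [IRQ0] PC=2: IRET -> resume MAIN at PC=4 (depth now 0)
Event 13 (EXEC): [MAIN] PC=4: NOP
Event 14 (EXEC): [MAIN] PC=5: INC 2 -> ACC=11
Event 15 (EXEC): [MAIN] PC=6: DEC 4 -> ACC=7
Event 16 (EXEC): [MAIN] PC=7: HALT

Answer: 7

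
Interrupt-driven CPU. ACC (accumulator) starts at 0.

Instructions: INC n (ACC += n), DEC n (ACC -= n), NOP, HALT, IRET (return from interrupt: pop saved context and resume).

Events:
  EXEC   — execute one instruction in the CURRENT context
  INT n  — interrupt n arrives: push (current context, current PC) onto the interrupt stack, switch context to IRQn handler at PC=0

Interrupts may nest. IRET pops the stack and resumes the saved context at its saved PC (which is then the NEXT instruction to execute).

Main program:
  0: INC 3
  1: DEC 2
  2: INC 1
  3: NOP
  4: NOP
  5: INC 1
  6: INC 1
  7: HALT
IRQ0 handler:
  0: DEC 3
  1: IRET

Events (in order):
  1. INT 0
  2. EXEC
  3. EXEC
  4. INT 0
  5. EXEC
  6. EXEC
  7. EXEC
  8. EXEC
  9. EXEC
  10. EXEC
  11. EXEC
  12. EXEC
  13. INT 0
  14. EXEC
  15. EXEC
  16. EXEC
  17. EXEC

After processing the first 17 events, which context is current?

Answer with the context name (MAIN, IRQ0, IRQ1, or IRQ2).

Answer: MAIN

Derivation:
Event 1 (INT 0): INT 0 arrives: push (MAIN, PC=0), enter IRQ0 at PC=0 (depth now 1)
Event 2 (EXEC): [IRQ0] PC=0: DEC 3 -> ACC=-3
Event 3 (EXEC): [IRQ0] PC=1: IRET -> resume MAIN at PC=0 (depth now 0)
Event 4 (INT 0): INT 0 arrives: push (MAIN, PC=0), enter IRQ0 at PC=0 (depth now 1)
Event 5 (EXEC): [IRQ0] PC=0: DEC 3 -> ACC=-6
Event 6 (EXEC): [IRQ0] PC=1: IRET -> resume MAIN at PC=0 (depth now 0)
Event 7 (EXEC): [MAIN] PC=0: INC 3 -> ACC=-3
Event 8 (EXEC): [MAIN] PC=1: DEC 2 -> ACC=-5
Event 9 (EXEC): [MAIN] PC=2: INC 1 -> ACC=-4
Event 10 (EXEC): [MAIN] PC=3: NOP
Event 11 (EXEC): [MAIN] PC=4: NOP
Event 12 (EXEC): [MAIN] PC=5: INC 1 -> ACC=-3
Event 13 (INT 0): INT 0 arrives: push (MAIN, PC=6), enter IRQ0 at PC=0 (depth now 1)
Event 14 (EXEC): [IRQ0] PC=0: DEC 3 -> ACC=-6
Event 15 (EXEC): [IRQ0] PC=1: IRET -> resume MAIN at PC=6 (depth now 0)
Event 16 (EXEC): [MAIN] PC=6: INC 1 -> ACC=-5
Event 17 (EXEC): [MAIN] PC=7: HALT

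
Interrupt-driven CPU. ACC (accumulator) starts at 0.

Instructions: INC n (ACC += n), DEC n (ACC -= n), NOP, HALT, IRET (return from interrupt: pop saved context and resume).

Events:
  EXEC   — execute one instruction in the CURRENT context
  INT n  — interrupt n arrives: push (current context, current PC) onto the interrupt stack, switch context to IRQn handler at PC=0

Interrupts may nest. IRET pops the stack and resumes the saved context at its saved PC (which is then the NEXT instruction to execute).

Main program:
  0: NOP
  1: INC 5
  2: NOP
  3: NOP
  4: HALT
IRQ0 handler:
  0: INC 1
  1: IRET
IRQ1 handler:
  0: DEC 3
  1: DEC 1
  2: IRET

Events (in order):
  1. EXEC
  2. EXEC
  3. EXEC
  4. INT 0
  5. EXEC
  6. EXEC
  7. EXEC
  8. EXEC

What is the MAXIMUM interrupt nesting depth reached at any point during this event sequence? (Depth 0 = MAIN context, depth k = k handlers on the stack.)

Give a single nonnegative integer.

Event 1 (EXEC): [MAIN] PC=0: NOP [depth=0]
Event 2 (EXEC): [MAIN] PC=1: INC 5 -> ACC=5 [depth=0]
Event 3 (EXEC): [MAIN] PC=2: NOP [depth=0]
Event 4 (INT 0): INT 0 arrives: push (MAIN, PC=3), enter IRQ0 at PC=0 (depth now 1) [depth=1]
Event 5 (EXEC): [IRQ0] PC=0: INC 1 -> ACC=6 [depth=1]
Event 6 (EXEC): [IRQ0] PC=1: IRET -> resume MAIN at PC=3 (depth now 0) [depth=0]
Event 7 (EXEC): [MAIN] PC=3: NOP [depth=0]
Event 8 (EXEC): [MAIN] PC=4: HALT [depth=0]
Max depth observed: 1

Answer: 1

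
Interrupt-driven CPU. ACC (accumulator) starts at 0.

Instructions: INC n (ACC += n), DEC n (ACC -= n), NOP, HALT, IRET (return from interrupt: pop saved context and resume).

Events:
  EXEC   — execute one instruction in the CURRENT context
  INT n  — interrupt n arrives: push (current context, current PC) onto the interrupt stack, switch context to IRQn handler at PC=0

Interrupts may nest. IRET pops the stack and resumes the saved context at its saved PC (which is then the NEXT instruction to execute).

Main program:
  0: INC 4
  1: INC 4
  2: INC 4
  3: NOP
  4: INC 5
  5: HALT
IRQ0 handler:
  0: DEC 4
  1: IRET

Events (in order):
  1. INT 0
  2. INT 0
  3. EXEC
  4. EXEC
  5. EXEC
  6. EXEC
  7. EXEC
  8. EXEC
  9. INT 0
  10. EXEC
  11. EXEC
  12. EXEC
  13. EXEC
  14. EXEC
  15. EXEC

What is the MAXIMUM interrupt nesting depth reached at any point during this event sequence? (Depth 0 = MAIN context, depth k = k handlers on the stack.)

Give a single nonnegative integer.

Answer: 2

Derivation:
Event 1 (INT 0): INT 0 arrives: push (MAIN, PC=0), enter IRQ0 at PC=0 (depth now 1) [depth=1]
Event 2 (INT 0): INT 0 arrives: push (IRQ0, PC=0), enter IRQ0 at PC=0 (depth now 2) [depth=2]
Event 3 (EXEC): [IRQ0] PC=0: DEC 4 -> ACC=-4 [depth=2]
Event 4 (EXEC): [IRQ0] PC=1: IRET -> resume IRQ0 at PC=0 (depth now 1) [depth=1]
Event 5 (EXEC): [IRQ0] PC=0: DEC 4 -> ACC=-8 [depth=1]
Event 6 (EXEC): [IRQ0] PC=1: IRET -> resume MAIN at PC=0 (depth now 0) [depth=0]
Event 7 (EXEC): [MAIN] PC=0: INC 4 -> ACC=-4 [depth=0]
Event 8 (EXEC): [MAIN] PC=1: INC 4 -> ACC=0 [depth=0]
Event 9 (INT 0): INT 0 arrives: push (MAIN, PC=2), enter IRQ0 at PC=0 (depth now 1) [depth=1]
Event 10 (EXEC): [IRQ0] PC=0: DEC 4 -> ACC=-4 [depth=1]
Event 11 (EXEC): [IRQ0] PC=1: IRET -> resume MAIN at PC=2 (depth now 0) [depth=0]
Event 12 (EXEC): [MAIN] PC=2: INC 4 -> ACC=0 [depth=0]
Event 13 (EXEC): [MAIN] PC=3: NOP [depth=0]
Event 14 (EXEC): [MAIN] PC=4: INC 5 -> ACC=5 [depth=0]
Event 15 (EXEC): [MAIN] PC=5: HALT [depth=0]
Max depth observed: 2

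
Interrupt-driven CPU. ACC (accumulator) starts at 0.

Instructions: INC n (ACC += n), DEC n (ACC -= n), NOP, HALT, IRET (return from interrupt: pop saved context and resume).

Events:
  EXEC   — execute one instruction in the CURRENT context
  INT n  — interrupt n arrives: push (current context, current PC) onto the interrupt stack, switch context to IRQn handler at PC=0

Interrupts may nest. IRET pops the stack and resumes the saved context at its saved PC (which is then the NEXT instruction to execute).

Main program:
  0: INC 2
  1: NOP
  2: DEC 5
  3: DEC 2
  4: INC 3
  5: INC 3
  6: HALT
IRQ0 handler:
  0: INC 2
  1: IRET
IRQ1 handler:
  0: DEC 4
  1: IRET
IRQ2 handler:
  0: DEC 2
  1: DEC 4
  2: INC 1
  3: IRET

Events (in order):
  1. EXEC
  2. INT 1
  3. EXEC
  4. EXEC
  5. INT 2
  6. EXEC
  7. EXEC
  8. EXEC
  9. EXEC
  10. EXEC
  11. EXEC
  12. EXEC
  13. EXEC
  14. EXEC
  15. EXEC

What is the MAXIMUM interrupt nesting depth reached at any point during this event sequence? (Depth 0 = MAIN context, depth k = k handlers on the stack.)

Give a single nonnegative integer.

Answer: 1

Derivation:
Event 1 (EXEC): [MAIN] PC=0: INC 2 -> ACC=2 [depth=0]
Event 2 (INT 1): INT 1 arrives: push (MAIN, PC=1), enter IRQ1 at PC=0 (depth now 1) [depth=1]
Event 3 (EXEC): [IRQ1] PC=0: DEC 4 -> ACC=-2 [depth=1]
Event 4 (EXEC): [IRQ1] PC=1: IRET -> resume MAIN at PC=1 (depth now 0) [depth=0]
Event 5 (INT 2): INT 2 arrives: push (MAIN, PC=1), enter IRQ2 at PC=0 (depth now 1) [depth=1]
Event 6 (EXEC): [IRQ2] PC=0: DEC 2 -> ACC=-4 [depth=1]
Event 7 (EXEC): [IRQ2] PC=1: DEC 4 -> ACC=-8 [depth=1]
Event 8 (EXEC): [IRQ2] PC=2: INC 1 -> ACC=-7 [depth=1]
Event 9 (EXEC): [IRQ2] PC=3: IRET -> resume MAIN at PC=1 (depth now 0) [depth=0]
Event 10 (EXEC): [MAIN] PC=1: NOP [depth=0]
Event 11 (EXEC): [MAIN] PC=2: DEC 5 -> ACC=-12 [depth=0]
Event 12 (EXEC): [MAIN] PC=3: DEC 2 -> ACC=-14 [depth=0]
Event 13 (EXEC): [MAIN] PC=4: INC 3 -> ACC=-11 [depth=0]
Event 14 (EXEC): [MAIN] PC=5: INC 3 -> ACC=-8 [depth=0]
Event 15 (EXEC): [MAIN] PC=6: HALT [depth=0]
Max depth observed: 1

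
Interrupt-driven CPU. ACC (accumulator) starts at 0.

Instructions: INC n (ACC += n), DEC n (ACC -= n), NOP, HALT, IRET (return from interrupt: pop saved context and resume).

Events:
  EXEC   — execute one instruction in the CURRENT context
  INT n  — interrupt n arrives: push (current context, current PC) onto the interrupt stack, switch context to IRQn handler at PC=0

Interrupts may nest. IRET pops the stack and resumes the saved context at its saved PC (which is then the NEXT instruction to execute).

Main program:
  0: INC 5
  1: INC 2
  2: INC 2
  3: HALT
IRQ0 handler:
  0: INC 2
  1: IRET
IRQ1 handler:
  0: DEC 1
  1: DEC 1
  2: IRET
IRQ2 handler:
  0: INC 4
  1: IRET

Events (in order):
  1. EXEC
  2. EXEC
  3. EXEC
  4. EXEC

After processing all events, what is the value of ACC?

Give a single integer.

Answer: 9

Derivation:
Event 1 (EXEC): [MAIN] PC=0: INC 5 -> ACC=5
Event 2 (EXEC): [MAIN] PC=1: INC 2 -> ACC=7
Event 3 (EXEC): [MAIN] PC=2: INC 2 -> ACC=9
Event 4 (EXEC): [MAIN] PC=3: HALT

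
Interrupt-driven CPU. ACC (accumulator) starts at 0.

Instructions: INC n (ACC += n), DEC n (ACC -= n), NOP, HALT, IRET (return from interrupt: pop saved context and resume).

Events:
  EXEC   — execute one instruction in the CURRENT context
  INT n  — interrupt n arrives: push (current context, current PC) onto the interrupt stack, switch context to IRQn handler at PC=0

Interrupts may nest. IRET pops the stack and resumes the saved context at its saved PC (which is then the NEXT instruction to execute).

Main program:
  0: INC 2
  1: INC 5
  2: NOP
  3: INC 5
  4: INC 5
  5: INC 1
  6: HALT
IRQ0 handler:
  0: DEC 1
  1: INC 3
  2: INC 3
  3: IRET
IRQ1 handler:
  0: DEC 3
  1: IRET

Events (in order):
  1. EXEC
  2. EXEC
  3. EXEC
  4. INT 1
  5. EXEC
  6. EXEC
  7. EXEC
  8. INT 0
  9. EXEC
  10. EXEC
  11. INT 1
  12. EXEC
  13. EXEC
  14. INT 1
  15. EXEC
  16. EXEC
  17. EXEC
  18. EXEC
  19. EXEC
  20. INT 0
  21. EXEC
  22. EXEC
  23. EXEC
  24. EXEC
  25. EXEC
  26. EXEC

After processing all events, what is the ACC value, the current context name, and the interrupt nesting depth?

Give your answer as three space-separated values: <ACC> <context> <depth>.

Answer: 19 MAIN 0

Derivation:
Event 1 (EXEC): [MAIN] PC=0: INC 2 -> ACC=2
Event 2 (EXEC): [MAIN] PC=1: INC 5 -> ACC=7
Event 3 (EXEC): [MAIN] PC=2: NOP
Event 4 (INT 1): INT 1 arrives: push (MAIN, PC=3), enter IRQ1 at PC=0 (depth now 1)
Event 5 (EXEC): [IRQ1] PC=0: DEC 3 -> ACC=4
Event 6 (EXEC): [IRQ1] PC=1: IRET -> resume MAIN at PC=3 (depth now 0)
Event 7 (EXEC): [MAIN] PC=3: INC 5 -> ACC=9
Event 8 (INT 0): INT 0 arrives: push (MAIN, PC=4), enter IRQ0 at PC=0 (depth now 1)
Event 9 (EXEC): [IRQ0] PC=0: DEC 1 -> ACC=8
Event 10 (EXEC): [IRQ0] PC=1: INC 3 -> ACC=11
Event 11 (INT 1): INT 1 arrives: push (IRQ0, PC=2), enter IRQ1 at PC=0 (depth now 2)
Event 12 (EXEC): [IRQ1] PC=0: DEC 3 -> ACC=8
Event 13 (EXEC): [IRQ1] PC=1: IRET -> resume IRQ0 at PC=2 (depth now 1)
Event 14 (INT 1): INT 1 arrives: push (IRQ0, PC=2), enter IRQ1 at PC=0 (depth now 2)
Event 15 (EXEC): [IRQ1] PC=0: DEC 3 -> ACC=5
Event 16 (EXEC): [IRQ1] PC=1: IRET -> resume IRQ0 at PC=2 (depth now 1)
Event 17 (EXEC): [IRQ0] PC=2: INC 3 -> ACC=8
Event 18 (EXEC): [IRQ0] PC=3: IRET -> resume MAIN at PC=4 (depth now 0)
Event 19 (EXEC): [MAIN] PC=4: INC 5 -> ACC=13
Event 20 (INT 0): INT 0 arrives: push (MAIN, PC=5), enter IRQ0 at PC=0 (depth now 1)
Event 21 (EXEC): [IRQ0] PC=0: DEC 1 -> ACC=12
Event 22 (EXEC): [IRQ0] PC=1: INC 3 -> ACC=15
Event 23 (EXEC): [IRQ0] PC=2: INC 3 -> ACC=18
Event 24 (EXEC): [IRQ0] PC=3: IRET -> resume MAIN at PC=5 (depth now 0)
Event 25 (EXEC): [MAIN] PC=5: INC 1 -> ACC=19
Event 26 (EXEC): [MAIN] PC=6: HALT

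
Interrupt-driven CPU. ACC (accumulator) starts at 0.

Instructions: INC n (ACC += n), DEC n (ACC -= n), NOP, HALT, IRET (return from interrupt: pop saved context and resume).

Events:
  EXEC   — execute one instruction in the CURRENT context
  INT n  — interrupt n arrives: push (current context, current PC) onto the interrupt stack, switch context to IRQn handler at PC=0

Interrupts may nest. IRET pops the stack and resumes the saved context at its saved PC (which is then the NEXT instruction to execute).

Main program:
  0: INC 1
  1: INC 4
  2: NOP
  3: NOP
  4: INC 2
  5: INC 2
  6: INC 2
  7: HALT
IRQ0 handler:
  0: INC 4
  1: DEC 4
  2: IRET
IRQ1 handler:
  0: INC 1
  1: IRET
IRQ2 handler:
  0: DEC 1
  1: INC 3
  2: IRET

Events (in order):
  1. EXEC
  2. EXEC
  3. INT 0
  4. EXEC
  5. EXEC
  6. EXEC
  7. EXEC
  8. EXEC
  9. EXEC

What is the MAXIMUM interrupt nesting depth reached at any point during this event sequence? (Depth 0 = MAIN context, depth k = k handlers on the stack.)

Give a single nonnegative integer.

Event 1 (EXEC): [MAIN] PC=0: INC 1 -> ACC=1 [depth=0]
Event 2 (EXEC): [MAIN] PC=1: INC 4 -> ACC=5 [depth=0]
Event 3 (INT 0): INT 0 arrives: push (MAIN, PC=2), enter IRQ0 at PC=0 (depth now 1) [depth=1]
Event 4 (EXEC): [IRQ0] PC=0: INC 4 -> ACC=9 [depth=1]
Event 5 (EXEC): [IRQ0] PC=1: DEC 4 -> ACC=5 [depth=1]
Event 6 (EXEC): [IRQ0] PC=2: IRET -> resume MAIN at PC=2 (depth now 0) [depth=0]
Event 7 (EXEC): [MAIN] PC=2: NOP [depth=0]
Event 8 (EXEC): [MAIN] PC=3: NOP [depth=0]
Event 9 (EXEC): [MAIN] PC=4: INC 2 -> ACC=7 [depth=0]
Max depth observed: 1

Answer: 1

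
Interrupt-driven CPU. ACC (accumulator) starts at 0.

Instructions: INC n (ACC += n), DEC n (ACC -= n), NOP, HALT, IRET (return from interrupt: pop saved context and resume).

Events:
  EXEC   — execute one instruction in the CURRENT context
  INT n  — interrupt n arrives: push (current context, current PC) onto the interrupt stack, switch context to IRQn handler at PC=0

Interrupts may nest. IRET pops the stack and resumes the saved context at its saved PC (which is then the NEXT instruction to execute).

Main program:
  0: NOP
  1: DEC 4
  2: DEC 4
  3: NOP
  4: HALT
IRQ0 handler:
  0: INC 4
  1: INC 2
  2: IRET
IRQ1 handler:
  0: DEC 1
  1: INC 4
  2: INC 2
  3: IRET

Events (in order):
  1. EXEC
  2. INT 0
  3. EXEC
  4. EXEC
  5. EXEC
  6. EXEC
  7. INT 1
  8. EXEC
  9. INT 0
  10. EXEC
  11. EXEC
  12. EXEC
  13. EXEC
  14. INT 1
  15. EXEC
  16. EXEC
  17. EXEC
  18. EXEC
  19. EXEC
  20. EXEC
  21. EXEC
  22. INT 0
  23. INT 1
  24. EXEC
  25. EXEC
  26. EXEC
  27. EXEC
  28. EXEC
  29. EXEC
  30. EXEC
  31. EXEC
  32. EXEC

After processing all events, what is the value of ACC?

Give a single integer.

Event 1 (EXEC): [MAIN] PC=0: NOP
Event 2 (INT 0): INT 0 arrives: push (MAIN, PC=1), enter IRQ0 at PC=0 (depth now 1)
Event 3 (EXEC): [IRQ0] PC=0: INC 4 -> ACC=4
Event 4 (EXEC): [IRQ0] PC=1: INC 2 -> ACC=6
Event 5 (EXEC): [IRQ0] PC=2: IRET -> resume MAIN at PC=1 (depth now 0)
Event 6 (EXEC): [MAIN] PC=1: DEC 4 -> ACC=2
Event 7 (INT 1): INT 1 arrives: push (MAIN, PC=2), enter IRQ1 at PC=0 (depth now 1)
Event 8 (EXEC): [IRQ1] PC=0: DEC 1 -> ACC=1
Event 9 (INT 0): INT 0 arrives: push (IRQ1, PC=1), enter IRQ0 at PC=0 (depth now 2)
Event 10 (EXEC): [IRQ0] PC=0: INC 4 -> ACC=5
Event 11 (EXEC): [IRQ0] PC=1: INC 2 -> ACC=7
Event 12 (EXEC): [IRQ0] PC=2: IRET -> resume IRQ1 at PC=1 (depth now 1)
Event 13 (EXEC): [IRQ1] PC=1: INC 4 -> ACC=11
Event 14 (INT 1): INT 1 arrives: push (IRQ1, PC=2), enter IRQ1 at PC=0 (depth now 2)
Event 15 (EXEC): [IRQ1] PC=0: DEC 1 -> ACC=10
Event 16 (EXEC): [IRQ1] PC=1: INC 4 -> ACC=14
Event 17 (EXEC): [IRQ1] PC=2: INC 2 -> ACC=16
Event 18 (EXEC): [IRQ1] PC=3: IRET -> resume IRQ1 at PC=2 (depth now 1)
Event 19 (EXEC): [IRQ1] PC=2: INC 2 -> ACC=18
Event 20 (EXEC): [IRQ1] PC=3: IRET -> resume MAIN at PC=2 (depth now 0)
Event 21 (EXEC): [MAIN] PC=2: DEC 4 -> ACC=14
Event 22 (INT 0): INT 0 arrives: push (MAIN, PC=3), enter IRQ0 at PC=0 (depth now 1)
Event 23 (INT 1): INT 1 arrives: push (IRQ0, PC=0), enter IRQ1 at PC=0 (depth now 2)
Event 24 (EXEC): [IRQ1] PC=0: DEC 1 -> ACC=13
Event 25 (EXEC): [IRQ1] PC=1: INC 4 -> ACC=17
Event 26 (EXEC): [IRQ1] PC=2: INC 2 -> ACC=19
Event 27 (EXEC): [IRQ1] PC=3: IRET -> resume IRQ0 at PC=0 (depth now 1)
Event 28 (EXEC): [IRQ0] PC=0: INC 4 -> ACC=23
Event 29 (EXEC): [IRQ0] PC=1: INC 2 -> ACC=25
Event 30 (EXEC): [IRQ0] PC=2: IRET -> resume MAIN at PC=3 (depth now 0)
Event 31 (EXEC): [MAIN] PC=3: NOP
Event 32 (EXEC): [MAIN] PC=4: HALT

Answer: 25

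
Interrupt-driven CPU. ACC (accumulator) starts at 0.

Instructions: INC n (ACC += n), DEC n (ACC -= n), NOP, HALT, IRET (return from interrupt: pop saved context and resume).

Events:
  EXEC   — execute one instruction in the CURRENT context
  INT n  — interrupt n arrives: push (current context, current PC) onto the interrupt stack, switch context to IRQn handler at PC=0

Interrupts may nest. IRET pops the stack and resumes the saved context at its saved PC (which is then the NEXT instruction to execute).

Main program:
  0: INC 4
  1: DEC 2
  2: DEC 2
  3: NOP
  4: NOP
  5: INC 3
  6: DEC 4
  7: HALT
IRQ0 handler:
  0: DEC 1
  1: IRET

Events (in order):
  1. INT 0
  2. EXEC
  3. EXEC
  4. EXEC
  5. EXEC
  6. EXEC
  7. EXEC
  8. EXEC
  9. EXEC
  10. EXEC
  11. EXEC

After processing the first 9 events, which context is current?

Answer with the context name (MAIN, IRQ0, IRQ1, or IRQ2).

Event 1 (INT 0): INT 0 arrives: push (MAIN, PC=0), enter IRQ0 at PC=0 (depth now 1)
Event 2 (EXEC): [IRQ0] PC=0: DEC 1 -> ACC=-1
Event 3 (EXEC): [IRQ0] PC=1: IRET -> resume MAIN at PC=0 (depth now 0)
Event 4 (EXEC): [MAIN] PC=0: INC 4 -> ACC=3
Event 5 (EXEC): [MAIN] PC=1: DEC 2 -> ACC=1
Event 6 (EXEC): [MAIN] PC=2: DEC 2 -> ACC=-1
Event 7 (EXEC): [MAIN] PC=3: NOP
Event 8 (EXEC): [MAIN] PC=4: NOP
Event 9 (EXEC): [MAIN] PC=5: INC 3 -> ACC=2

Answer: MAIN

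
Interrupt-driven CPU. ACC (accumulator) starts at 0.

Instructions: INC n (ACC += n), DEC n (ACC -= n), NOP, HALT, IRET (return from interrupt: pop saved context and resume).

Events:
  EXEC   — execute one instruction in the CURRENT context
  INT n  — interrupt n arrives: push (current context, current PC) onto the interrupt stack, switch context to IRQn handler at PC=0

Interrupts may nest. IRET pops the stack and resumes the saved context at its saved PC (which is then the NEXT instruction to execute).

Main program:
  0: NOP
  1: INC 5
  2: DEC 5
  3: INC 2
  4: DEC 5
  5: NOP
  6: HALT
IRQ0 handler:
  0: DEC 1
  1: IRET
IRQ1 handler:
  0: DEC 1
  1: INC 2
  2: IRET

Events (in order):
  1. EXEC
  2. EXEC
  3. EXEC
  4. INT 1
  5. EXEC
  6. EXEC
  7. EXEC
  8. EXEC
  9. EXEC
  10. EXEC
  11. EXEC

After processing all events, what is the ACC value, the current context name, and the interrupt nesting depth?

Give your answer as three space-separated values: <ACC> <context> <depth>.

Event 1 (EXEC): [MAIN] PC=0: NOP
Event 2 (EXEC): [MAIN] PC=1: INC 5 -> ACC=5
Event 3 (EXEC): [MAIN] PC=2: DEC 5 -> ACC=0
Event 4 (INT 1): INT 1 arrives: push (MAIN, PC=3), enter IRQ1 at PC=0 (depth now 1)
Event 5 (EXEC): [IRQ1] PC=0: DEC 1 -> ACC=-1
Event 6 (EXEC): [IRQ1] PC=1: INC 2 -> ACC=1
Event 7 (EXEC): [IRQ1] PC=2: IRET -> resume MAIN at PC=3 (depth now 0)
Event 8 (EXEC): [MAIN] PC=3: INC 2 -> ACC=3
Event 9 (EXEC): [MAIN] PC=4: DEC 5 -> ACC=-2
Event 10 (EXEC): [MAIN] PC=5: NOP
Event 11 (EXEC): [MAIN] PC=6: HALT

Answer: -2 MAIN 0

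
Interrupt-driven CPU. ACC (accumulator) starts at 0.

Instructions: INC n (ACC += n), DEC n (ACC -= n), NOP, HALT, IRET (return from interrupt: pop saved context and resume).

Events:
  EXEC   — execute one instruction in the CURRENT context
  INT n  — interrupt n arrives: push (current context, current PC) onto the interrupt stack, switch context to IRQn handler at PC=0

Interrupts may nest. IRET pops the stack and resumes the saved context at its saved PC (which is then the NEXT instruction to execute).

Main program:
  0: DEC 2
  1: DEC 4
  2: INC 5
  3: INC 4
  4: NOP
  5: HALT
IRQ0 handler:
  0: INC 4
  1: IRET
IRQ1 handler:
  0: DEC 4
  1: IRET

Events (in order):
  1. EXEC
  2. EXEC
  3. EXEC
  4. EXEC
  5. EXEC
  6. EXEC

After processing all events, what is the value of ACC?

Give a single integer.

Answer: 3

Derivation:
Event 1 (EXEC): [MAIN] PC=0: DEC 2 -> ACC=-2
Event 2 (EXEC): [MAIN] PC=1: DEC 4 -> ACC=-6
Event 3 (EXEC): [MAIN] PC=2: INC 5 -> ACC=-1
Event 4 (EXEC): [MAIN] PC=3: INC 4 -> ACC=3
Event 5 (EXEC): [MAIN] PC=4: NOP
Event 6 (EXEC): [MAIN] PC=5: HALT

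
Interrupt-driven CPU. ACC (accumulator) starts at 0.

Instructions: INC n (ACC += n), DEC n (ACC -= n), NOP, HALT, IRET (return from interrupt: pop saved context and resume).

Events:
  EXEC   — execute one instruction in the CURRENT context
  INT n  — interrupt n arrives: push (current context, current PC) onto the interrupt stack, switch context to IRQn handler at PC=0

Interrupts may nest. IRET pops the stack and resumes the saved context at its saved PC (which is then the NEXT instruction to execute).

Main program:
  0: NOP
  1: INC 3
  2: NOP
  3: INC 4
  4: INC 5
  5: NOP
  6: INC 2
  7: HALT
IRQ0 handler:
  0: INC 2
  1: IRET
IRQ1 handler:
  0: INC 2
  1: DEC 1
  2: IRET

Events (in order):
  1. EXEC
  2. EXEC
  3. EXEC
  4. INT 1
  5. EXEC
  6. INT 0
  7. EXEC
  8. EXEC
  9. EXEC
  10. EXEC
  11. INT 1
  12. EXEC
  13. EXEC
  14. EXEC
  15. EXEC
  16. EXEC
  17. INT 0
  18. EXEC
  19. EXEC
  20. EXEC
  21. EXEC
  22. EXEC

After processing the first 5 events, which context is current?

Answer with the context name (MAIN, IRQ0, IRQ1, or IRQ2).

Event 1 (EXEC): [MAIN] PC=0: NOP
Event 2 (EXEC): [MAIN] PC=1: INC 3 -> ACC=3
Event 3 (EXEC): [MAIN] PC=2: NOP
Event 4 (INT 1): INT 1 arrives: push (MAIN, PC=3), enter IRQ1 at PC=0 (depth now 1)
Event 5 (EXEC): [IRQ1] PC=0: INC 2 -> ACC=5

Answer: IRQ1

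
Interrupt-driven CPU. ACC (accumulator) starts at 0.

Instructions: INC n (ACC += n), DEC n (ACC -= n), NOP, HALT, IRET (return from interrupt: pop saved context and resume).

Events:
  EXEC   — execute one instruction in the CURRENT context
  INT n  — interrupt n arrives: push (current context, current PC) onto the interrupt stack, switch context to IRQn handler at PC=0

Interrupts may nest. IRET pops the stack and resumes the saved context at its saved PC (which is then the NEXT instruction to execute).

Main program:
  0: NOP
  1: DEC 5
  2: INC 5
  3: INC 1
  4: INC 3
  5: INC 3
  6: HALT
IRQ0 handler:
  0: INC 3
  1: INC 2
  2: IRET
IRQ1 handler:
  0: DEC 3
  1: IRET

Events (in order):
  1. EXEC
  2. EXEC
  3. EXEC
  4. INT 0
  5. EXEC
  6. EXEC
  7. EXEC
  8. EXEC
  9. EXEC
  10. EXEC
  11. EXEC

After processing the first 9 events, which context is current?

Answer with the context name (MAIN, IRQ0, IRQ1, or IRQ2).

Event 1 (EXEC): [MAIN] PC=0: NOP
Event 2 (EXEC): [MAIN] PC=1: DEC 5 -> ACC=-5
Event 3 (EXEC): [MAIN] PC=2: INC 5 -> ACC=0
Event 4 (INT 0): INT 0 arrives: push (MAIN, PC=3), enter IRQ0 at PC=0 (depth now 1)
Event 5 (EXEC): [IRQ0] PC=0: INC 3 -> ACC=3
Event 6 (EXEC): [IRQ0] PC=1: INC 2 -> ACC=5
Event 7 (EXEC): [IRQ0] PC=2: IRET -> resume MAIN at PC=3 (depth now 0)
Event 8 (EXEC): [MAIN] PC=3: INC 1 -> ACC=6
Event 9 (EXEC): [MAIN] PC=4: INC 3 -> ACC=9

Answer: MAIN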